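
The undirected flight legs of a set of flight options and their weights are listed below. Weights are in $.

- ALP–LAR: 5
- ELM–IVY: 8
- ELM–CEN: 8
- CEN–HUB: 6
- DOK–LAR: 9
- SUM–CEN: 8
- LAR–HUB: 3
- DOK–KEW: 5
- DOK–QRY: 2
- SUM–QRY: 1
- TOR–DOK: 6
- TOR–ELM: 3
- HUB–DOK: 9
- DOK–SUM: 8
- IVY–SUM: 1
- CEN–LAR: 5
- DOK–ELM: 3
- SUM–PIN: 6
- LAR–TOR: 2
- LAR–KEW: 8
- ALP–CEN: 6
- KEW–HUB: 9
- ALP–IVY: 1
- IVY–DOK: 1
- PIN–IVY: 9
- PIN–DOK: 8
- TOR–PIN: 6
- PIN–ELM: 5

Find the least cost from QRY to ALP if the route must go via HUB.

$19

Shortest QRY→HUB: QRY–DOK–HUB = 11
Shortest HUB→ALP: HUB–LAR–ALP = 8
Total via HUB: 11 + 8 = $19.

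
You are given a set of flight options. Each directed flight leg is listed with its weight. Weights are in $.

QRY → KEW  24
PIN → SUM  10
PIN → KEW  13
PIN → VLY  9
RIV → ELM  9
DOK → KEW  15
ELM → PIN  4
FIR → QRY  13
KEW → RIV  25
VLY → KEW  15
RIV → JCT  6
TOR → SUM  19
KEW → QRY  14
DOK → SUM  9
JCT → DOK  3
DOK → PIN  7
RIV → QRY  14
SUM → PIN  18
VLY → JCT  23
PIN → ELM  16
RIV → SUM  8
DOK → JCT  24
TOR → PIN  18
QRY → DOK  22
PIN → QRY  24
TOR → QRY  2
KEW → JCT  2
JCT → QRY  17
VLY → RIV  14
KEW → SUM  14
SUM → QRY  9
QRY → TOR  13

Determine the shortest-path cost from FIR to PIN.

$42

Enumerating some paths:
FIR–QRY–TOR–PIN: 13+13+18 = 44
FIR–QRY–DOK–PIN: 13+22+7 = 42
The minimum is $42 via FIR–QRY–DOK–PIN.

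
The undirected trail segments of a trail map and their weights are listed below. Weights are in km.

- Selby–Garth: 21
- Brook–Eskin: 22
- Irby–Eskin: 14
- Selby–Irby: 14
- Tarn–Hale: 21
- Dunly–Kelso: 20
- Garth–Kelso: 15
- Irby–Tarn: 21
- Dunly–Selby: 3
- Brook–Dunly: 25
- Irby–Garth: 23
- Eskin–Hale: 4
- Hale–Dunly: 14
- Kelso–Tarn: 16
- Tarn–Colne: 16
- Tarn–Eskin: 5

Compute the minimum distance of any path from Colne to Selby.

42 km

Candidate routes:
Colne - Tarn - Eskin - Hale - Dunly - Selby: 16+5+4+14+3 = 42
Colne - Tarn - Eskin - Irby - Selby: 16+5+14+14 = 49
Cheapest is Colne - Tarn - Eskin - Hale - Dunly - Selby at 42 km.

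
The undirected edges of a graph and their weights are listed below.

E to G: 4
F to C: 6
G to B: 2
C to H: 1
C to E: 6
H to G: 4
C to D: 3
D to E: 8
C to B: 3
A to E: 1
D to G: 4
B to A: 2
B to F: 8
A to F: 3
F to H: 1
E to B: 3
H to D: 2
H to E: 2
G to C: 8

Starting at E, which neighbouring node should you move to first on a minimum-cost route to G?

Compare a few routes:
E → G: 4 = 4
E → B → G: 3+2 = 5
The minimum is 4 via E → G.
So from E the first move is to G.

G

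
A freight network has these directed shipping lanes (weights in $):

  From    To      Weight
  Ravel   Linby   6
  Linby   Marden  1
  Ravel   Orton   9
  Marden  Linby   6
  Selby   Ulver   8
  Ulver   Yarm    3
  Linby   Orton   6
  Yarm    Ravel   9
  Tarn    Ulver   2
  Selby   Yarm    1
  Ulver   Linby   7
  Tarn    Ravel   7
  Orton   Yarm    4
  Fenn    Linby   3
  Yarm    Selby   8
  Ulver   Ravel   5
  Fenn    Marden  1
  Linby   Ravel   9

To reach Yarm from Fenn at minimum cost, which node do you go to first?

Enumerating some paths:
Fenn - Linby - Orton - Yarm: 3+6+4 = 13
Fenn - Marden - Linby - Orton - Yarm: 1+6+6+4 = 17
Fenn - Linby - Ravel - Orton - Yarm: 3+9+9+4 = 25
Cheapest is Fenn - Linby - Orton - Yarm at $13.
So from Fenn the first move is to Linby.

Linby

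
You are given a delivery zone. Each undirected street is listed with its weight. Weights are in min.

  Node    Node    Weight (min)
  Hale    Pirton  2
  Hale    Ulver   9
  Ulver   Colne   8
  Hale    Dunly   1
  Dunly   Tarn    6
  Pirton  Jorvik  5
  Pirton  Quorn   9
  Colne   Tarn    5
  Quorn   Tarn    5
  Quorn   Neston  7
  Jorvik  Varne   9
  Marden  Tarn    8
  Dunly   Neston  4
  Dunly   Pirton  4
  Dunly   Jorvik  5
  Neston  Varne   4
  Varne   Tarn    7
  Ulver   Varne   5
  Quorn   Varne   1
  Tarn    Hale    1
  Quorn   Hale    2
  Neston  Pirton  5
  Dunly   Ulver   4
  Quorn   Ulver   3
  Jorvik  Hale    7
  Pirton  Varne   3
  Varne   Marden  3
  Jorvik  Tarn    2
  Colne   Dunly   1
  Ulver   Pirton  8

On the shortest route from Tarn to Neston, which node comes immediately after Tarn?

Enumerating some paths:
Tarn → Hale → Dunly → Neston: 1+1+4 = 6
Tarn → Hale → Pirton → Neston: 1+2+5 = 8
Tarn → Hale → Quorn → Varne → Neston: 1+2+1+4 = 8
Cheapest is Tarn → Hale → Dunly → Neston at 6 min.
So from Tarn the first move is to Hale.

Hale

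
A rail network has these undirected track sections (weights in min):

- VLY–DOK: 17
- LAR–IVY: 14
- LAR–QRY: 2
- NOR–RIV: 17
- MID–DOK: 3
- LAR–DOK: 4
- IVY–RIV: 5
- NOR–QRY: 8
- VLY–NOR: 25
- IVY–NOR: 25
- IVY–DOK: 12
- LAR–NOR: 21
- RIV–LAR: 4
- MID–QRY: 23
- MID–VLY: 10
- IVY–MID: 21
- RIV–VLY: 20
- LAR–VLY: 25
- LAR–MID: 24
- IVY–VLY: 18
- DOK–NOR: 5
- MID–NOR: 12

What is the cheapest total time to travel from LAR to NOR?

9 min

Shortest distances from LAR:
LAR: 0
QRY: 2  (via LAR)
DOK: 4  (via LAR)
RIV: 4  (via LAR)
MID: 7  (via DOK)
NOR: 9  (via DOK)
Shortest route: LAR → DOK → NOR = 9 min.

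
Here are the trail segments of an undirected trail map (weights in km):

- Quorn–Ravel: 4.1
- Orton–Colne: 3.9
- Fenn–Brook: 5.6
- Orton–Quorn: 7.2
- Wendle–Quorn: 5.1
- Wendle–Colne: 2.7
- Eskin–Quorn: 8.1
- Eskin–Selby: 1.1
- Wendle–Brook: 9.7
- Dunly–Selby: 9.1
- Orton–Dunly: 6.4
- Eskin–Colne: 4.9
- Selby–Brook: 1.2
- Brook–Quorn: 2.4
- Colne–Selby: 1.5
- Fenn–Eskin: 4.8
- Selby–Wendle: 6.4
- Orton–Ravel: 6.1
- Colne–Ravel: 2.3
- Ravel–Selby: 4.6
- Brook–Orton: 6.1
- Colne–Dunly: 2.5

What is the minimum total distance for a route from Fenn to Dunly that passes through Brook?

10.8 km

Shortest Fenn→Brook: Fenn → Brook = 5.6
Best Brook to Dunly: Brook → Selby → Colne → Dunly costing 5.2
Total via Brook: 5.6 + 5.2 = 10.8 km.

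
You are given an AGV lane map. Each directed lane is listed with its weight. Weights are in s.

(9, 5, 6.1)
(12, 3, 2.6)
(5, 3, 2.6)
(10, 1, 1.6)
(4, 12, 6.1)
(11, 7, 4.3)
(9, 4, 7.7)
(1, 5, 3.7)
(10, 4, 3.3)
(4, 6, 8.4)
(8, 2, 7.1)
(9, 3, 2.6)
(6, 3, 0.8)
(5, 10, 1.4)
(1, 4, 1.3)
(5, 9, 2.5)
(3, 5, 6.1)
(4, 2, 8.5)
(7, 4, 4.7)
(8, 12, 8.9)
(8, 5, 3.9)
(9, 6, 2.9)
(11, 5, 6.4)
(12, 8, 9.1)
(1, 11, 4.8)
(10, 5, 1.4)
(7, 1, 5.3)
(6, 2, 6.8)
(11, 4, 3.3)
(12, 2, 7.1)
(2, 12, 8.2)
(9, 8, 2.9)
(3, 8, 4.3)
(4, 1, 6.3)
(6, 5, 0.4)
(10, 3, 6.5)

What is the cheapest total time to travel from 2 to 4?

21.2 s

Running Dijkstra from 2:
2: 0
12: 8.2  (via 2)
3: 10.8  (via 12)
8: 15.1  (via 3)
5: 16.9  (via 3)
10: 18.3  (via 5)
9: 19.4  (via 5)
1: 19.9  (via 10)
4: 21.2  (via 1)
Shortest route: 2 → 12 → 3 → 5 → 10 → 1 → 4 = 21.2 s.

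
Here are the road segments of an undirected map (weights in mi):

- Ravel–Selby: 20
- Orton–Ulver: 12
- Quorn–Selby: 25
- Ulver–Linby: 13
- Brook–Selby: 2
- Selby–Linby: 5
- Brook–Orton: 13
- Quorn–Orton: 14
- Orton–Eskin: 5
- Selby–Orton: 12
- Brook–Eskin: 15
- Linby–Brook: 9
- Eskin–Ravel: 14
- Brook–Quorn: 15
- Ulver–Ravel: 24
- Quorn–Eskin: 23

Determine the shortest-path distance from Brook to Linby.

7 mi

Settle nodes by increasing distance from Brook:
Brook: 0
Selby: 2  (via Brook)
Linby: 7  (via Selby)
Shortest route: Brook–Selby–Linby = 7 mi.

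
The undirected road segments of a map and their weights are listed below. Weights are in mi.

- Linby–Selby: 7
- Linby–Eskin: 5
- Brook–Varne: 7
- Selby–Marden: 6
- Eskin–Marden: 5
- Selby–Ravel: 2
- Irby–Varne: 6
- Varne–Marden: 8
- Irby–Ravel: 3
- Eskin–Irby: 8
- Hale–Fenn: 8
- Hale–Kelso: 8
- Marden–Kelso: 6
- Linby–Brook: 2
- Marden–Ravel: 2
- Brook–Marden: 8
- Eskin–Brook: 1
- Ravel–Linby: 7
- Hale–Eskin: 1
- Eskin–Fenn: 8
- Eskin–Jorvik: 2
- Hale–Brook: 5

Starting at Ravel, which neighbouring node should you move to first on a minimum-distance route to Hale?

Marden

Candidate routes:
Ravel - Marden - Eskin - Hale: 2+5+1 = 8
Ravel - Irby - Eskin - Hale: 3+8+1 = 12
Ravel - Linby - Brook - Eskin - Hale: 7+2+1+1 = 11
Cheapest is Ravel - Marden - Eskin - Hale at 8 mi.
So from Ravel the first move is to Marden.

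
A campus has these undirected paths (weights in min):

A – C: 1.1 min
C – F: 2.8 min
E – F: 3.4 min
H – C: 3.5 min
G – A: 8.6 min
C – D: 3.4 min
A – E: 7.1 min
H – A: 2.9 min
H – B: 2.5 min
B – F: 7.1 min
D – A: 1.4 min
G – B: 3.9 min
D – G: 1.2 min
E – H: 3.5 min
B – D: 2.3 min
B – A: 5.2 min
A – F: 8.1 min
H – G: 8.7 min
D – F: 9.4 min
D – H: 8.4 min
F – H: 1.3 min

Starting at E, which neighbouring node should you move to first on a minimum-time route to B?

H

Enumerating some paths:
E–F–H–B: 3.4+1.3+2.5 = 7.2
E–H–A–D–B: 3.5+2.9+1.4+2.3 = 10.1
E–F–B: 3.4+7.1 = 10.5
E–H–B: 3.5+2.5 = 6
The minimum is 6 min via E–H–B.
So from E the first move is to H.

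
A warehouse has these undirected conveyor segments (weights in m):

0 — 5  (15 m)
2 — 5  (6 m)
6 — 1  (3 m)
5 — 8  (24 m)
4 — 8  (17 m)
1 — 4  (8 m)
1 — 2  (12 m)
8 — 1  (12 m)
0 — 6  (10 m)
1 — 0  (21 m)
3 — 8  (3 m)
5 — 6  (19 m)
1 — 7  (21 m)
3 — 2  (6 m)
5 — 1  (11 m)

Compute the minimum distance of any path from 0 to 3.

Enumerating some paths:
0 → 5 → 2 → 3: 15+6+6 = 27
0 → 1 → 8 → 3: 21+12+3 = 36
0 → 6 → 1 → 2 → 3: 10+3+12+6 = 31
0 → 6 → 1 → 8 → 3: 10+3+12+3 = 28
The minimum is 27 m via 0 → 5 → 2 → 3.

27 m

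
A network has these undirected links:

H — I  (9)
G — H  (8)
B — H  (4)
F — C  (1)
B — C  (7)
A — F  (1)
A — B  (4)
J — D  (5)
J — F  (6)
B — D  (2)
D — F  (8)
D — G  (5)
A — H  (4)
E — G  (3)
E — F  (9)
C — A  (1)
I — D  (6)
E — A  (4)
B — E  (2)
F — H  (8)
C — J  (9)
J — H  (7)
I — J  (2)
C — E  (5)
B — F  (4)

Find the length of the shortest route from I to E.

Candidate routes:
I–J–F–A–E: 2+6+1+4 = 13
I–D–B–E: 6+2+2 = 10
I–J–D–B–E: 2+5+2+2 = 11
The minimum is 10 via I–D–B–E.

10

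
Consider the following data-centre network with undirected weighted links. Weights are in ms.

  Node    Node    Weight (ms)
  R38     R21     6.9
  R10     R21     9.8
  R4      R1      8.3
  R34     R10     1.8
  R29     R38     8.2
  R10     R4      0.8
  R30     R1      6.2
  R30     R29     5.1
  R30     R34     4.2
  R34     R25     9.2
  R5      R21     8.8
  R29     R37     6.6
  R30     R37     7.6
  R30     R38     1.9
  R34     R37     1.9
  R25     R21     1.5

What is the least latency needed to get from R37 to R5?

Settle nodes by increasing distance from R37:
R37: 0
R34: 1.9  (via R37)
R10: 3.7  (via R34)
R4: 4.5  (via R10)
R30: 6.1  (via R34)
R29: 6.6  (via R37)
R38: 8  (via R30)
R25: 11.1  (via R34)
R1: 12.3  (via R30)
R21: 12.6  (via R25)
R5: 21.4  (via R21)
Shortest route: R37–R34–R25–R21–R5 = 21.4 ms.

21.4 ms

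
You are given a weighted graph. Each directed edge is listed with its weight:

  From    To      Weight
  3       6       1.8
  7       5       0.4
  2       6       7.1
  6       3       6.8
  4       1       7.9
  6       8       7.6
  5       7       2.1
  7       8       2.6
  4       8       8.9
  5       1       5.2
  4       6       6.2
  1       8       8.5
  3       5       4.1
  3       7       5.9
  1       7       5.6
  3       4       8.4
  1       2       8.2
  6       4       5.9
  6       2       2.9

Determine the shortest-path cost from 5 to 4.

26.4

Enumerating some paths:
5 - 1 - 2 - 6 - 3 - 4: 5.2+8.2+7.1+6.8+8.4 = 35.7
5 - 1 - 2 - 6 - 4: 5.2+8.2+7.1+5.9 = 26.4
The minimum is 26.4 via 5 - 1 - 2 - 6 - 4.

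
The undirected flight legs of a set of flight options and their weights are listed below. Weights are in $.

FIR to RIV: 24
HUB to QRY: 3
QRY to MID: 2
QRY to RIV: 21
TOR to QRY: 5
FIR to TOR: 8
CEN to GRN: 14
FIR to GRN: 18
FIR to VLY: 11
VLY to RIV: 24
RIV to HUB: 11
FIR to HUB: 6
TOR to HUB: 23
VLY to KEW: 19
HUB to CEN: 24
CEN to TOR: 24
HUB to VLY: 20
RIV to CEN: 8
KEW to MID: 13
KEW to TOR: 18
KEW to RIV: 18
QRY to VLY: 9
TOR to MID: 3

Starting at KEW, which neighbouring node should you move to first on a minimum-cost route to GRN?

Candidate routes:
KEW → TOR → FIR → GRN: 18+8+18 = 44
KEW → RIV → CEN → GRN: 18+8+14 = 40
KEW → MID → TOR → FIR → GRN: 13+3+8+18 = 42
KEW → MID → QRY → HUB → FIR → GRN: 13+2+3+6+18 = 42
Cheapest is KEW → RIV → CEN → GRN at $40.
So from KEW the first move is to RIV.

RIV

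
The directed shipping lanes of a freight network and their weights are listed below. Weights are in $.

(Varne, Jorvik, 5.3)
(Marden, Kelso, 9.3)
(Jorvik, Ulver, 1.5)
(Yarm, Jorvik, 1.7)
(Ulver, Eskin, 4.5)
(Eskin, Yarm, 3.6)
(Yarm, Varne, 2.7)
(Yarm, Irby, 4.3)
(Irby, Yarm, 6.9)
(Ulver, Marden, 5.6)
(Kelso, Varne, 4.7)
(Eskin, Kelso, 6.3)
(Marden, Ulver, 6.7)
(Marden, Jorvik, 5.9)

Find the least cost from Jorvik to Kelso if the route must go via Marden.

$16.4

Shortest Jorvik→Marden: Jorvik–Ulver–Marden = 7.1
Shortest Marden→Kelso: Marden–Kelso = 9.3
Total via Marden: 7.1 + 9.3 = $16.4.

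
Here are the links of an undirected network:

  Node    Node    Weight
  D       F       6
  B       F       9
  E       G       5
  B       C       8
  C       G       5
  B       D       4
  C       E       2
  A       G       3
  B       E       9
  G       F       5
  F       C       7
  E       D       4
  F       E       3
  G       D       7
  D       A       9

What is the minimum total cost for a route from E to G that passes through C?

7

Shortest E→C: E → C = 2
Best C to G: C → G costing 5
Total via C: 2 + 5 = 7.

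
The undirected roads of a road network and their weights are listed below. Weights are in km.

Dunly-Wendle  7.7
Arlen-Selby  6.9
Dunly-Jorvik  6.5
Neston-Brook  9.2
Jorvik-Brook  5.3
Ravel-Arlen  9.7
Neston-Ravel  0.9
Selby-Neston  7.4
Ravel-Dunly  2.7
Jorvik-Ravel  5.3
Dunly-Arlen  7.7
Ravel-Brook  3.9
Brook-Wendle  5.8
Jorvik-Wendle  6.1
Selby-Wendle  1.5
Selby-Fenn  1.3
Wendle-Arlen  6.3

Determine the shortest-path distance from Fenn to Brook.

8.6 km

Running Dijkstra from Fenn:
Fenn: 0
Selby: 1.3  (via Fenn)
Wendle: 2.8  (via Selby)
Arlen: 8.2  (via Selby)
Brook: 8.6  (via Wendle)
Shortest route: Fenn–Selby–Wendle–Brook = 8.6 km.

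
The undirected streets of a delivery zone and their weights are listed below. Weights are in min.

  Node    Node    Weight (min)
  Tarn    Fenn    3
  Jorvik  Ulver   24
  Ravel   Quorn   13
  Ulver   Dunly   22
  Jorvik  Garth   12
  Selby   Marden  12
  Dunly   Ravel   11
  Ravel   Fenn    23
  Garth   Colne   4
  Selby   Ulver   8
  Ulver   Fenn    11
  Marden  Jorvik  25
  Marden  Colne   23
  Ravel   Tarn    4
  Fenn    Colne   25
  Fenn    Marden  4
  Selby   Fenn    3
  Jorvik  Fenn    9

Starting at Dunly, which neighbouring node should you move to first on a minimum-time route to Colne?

Compare a few routes:
Dunly → Ravel → Tarn → Fenn → Marden → Colne: 11+4+3+4+23 = 45
Dunly → Ravel → Tarn → Fenn → Colne: 11+4+3+25 = 43
Cheapest is Dunly → Ravel → Tarn → Fenn → Colne at 43 min.
So from Dunly the first move is to Ravel.

Ravel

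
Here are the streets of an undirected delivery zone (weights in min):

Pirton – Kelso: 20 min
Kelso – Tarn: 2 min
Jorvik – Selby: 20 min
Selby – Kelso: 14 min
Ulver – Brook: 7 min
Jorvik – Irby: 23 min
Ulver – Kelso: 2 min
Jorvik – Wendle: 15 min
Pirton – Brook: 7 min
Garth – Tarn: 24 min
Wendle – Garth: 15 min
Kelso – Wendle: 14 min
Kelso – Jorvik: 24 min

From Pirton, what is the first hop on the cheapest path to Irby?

Brook

Candidate routes:
Pirton → Kelso → Jorvik → Irby: 20+24+23 = 67
Pirton → Brook → Ulver → Kelso → Jorvik → Irby: 7+7+2+24+23 = 63
The minimum is 63 min via Pirton → Brook → Ulver → Kelso → Jorvik → Irby.
So from Pirton the first move is to Brook.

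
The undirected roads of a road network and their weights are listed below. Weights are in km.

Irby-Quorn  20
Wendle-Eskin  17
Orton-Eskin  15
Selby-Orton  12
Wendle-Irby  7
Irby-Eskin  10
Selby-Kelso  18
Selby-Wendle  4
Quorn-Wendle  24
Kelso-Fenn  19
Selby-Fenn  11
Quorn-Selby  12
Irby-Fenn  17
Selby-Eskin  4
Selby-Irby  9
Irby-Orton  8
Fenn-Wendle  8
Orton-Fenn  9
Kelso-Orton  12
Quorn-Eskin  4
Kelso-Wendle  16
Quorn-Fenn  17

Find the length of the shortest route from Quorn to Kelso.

26 km

Shortest distances from Quorn:
Quorn: 0
Eskin: 4  (via Quorn)
Selby: 8  (via Eskin)
Wendle: 12  (via Selby)
Irby: 14  (via Eskin)
Fenn: 17  (via Quorn)
Orton: 19  (via Eskin)
Kelso: 26  (via Selby)
Shortest route: Quorn–Eskin–Selby–Kelso = 26 km.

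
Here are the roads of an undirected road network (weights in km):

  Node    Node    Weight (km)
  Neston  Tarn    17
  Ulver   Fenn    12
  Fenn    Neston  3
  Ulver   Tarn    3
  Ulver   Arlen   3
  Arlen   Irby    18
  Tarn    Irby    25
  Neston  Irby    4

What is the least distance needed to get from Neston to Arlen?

18 km

Shortest distances from Neston:
Neston: 0
Fenn: 3  (via Neston)
Irby: 4  (via Neston)
Ulver: 15  (via Fenn)
Tarn: 17  (via Neston)
Arlen: 18  (via Ulver)
Shortest route: Neston → Fenn → Ulver → Arlen = 18 km.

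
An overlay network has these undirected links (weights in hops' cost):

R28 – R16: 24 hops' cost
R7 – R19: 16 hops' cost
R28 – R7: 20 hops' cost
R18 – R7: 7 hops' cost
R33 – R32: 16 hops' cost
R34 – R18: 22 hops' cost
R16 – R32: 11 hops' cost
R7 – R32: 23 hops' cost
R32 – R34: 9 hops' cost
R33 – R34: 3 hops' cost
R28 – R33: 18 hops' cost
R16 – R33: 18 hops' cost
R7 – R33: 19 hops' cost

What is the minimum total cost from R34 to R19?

38 hops' cost

Compare a few routes:
R34 → R18 → R7 → R19: 22+7+16 = 45
R34 → R33 → R7 → R19: 3+19+16 = 38
The minimum is 38 hops' cost via R34 → R33 → R7 → R19.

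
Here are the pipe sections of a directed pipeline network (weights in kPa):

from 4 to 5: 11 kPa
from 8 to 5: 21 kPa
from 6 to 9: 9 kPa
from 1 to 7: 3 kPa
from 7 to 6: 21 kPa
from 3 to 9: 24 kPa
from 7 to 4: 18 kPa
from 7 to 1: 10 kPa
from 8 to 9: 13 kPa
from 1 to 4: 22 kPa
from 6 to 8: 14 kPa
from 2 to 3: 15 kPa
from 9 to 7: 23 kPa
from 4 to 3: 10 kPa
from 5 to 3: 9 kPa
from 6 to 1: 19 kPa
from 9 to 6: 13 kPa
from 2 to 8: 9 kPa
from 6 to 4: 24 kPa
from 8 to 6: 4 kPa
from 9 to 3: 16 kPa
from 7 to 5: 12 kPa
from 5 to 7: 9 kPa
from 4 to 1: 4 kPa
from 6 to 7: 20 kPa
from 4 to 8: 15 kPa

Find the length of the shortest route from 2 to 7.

33 kPa

Candidate routes:
2 - 8 - 6 - 7: 9+4+20 = 33
2 - 8 - 6 - 1 - 7: 9+4+19+3 = 35
2 - 8 - 5 - 7: 9+21+9 = 39
The minimum is 33 kPa via 2 - 8 - 6 - 7.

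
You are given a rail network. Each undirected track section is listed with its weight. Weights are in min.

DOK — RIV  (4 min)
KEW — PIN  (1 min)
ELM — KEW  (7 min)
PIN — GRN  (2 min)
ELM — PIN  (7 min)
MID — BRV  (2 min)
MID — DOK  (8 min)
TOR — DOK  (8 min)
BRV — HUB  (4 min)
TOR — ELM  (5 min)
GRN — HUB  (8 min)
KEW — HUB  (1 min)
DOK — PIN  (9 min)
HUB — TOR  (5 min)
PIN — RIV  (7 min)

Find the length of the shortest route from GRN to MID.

10 min

Candidate routes:
GRN–PIN–DOK–MID: 2+9+8 = 19
GRN–HUB–BRV–MID: 8+4+2 = 14
GRN–PIN–KEW–HUB–BRV–MID: 2+1+1+4+2 = 10
Cheapest is GRN–PIN–KEW–HUB–BRV–MID at 10 min.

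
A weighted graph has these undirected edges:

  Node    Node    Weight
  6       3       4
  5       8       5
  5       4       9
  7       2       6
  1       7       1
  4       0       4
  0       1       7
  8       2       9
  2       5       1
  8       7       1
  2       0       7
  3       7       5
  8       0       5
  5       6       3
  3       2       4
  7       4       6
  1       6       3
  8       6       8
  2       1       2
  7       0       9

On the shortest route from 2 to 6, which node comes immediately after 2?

Compare a few routes:
2 → 1 → 6: 2+3 = 5
2 → 5 → 6: 1+3 = 4
The minimum is 4 via 2 → 5 → 6.
So from 2 the first move is to 5.

5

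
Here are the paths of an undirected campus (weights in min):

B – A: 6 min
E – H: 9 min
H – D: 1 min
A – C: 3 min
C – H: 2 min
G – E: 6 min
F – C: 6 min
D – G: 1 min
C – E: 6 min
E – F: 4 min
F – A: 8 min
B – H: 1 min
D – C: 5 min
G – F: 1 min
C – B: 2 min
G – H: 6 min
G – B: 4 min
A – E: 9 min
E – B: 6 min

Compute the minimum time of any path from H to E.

7 min

Shortest distances from H:
H: 0
B: 1  (via H)
D: 1  (via H)
C: 2  (via H)
G: 2  (via D)
F: 3  (via G)
A: 5  (via C)
E: 7  (via B)
Shortest route: H → B → E = 7 min.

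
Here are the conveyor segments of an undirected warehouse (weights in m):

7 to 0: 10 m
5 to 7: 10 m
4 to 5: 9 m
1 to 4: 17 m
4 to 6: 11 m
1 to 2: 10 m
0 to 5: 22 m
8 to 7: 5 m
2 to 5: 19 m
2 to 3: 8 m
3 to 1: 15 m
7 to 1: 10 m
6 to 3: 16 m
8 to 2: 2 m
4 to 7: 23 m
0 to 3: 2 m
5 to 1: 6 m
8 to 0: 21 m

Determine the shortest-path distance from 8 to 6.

26 m

Compare a few routes:
8 - 7 - 5 - 4 - 6: 5+10+9+11 = 35
8 - 7 - 0 - 3 - 6: 5+10+2+16 = 33
8 - 2 - 3 - 6: 2+8+16 = 26
The minimum is 26 m via 8 - 2 - 3 - 6.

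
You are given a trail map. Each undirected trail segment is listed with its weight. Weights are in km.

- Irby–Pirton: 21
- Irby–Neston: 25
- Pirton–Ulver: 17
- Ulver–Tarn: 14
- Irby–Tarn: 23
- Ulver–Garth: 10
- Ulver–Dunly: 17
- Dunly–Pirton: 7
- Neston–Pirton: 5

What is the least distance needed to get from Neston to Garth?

Running Dijkstra from Neston:
Neston: 0
Pirton: 5  (via Neston)
Dunly: 12  (via Pirton)
Ulver: 22  (via Pirton)
Irby: 25  (via Neston)
Garth: 32  (via Ulver)
Shortest route: Neston → Pirton → Ulver → Garth = 32 km.

32 km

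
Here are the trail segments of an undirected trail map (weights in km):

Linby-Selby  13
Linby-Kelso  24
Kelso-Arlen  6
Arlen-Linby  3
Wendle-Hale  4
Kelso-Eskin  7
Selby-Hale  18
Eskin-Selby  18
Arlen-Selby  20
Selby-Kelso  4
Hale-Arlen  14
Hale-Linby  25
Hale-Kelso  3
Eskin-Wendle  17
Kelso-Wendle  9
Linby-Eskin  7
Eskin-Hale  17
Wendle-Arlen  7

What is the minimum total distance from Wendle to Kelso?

7 km

Settle nodes by increasing distance from Wendle:
Wendle: 0
Hale: 4  (via Wendle)
Kelso: 7  (via Hale)
Shortest route: Wendle–Hale–Kelso = 7 km.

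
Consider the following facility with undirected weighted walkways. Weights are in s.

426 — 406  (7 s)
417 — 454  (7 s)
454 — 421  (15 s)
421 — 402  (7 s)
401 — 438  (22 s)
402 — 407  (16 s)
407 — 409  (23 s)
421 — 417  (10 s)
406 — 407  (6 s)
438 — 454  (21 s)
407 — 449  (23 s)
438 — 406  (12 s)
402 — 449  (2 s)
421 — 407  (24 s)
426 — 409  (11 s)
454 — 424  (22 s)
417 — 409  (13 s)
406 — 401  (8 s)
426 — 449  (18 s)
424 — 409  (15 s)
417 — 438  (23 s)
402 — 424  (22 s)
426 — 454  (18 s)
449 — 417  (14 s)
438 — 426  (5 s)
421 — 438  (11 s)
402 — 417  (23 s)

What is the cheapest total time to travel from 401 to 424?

Settle nodes by increasing distance from 401:
401: 0
406: 8  (via 401)
407: 14  (via 406)
426: 15  (via 406)
438: 20  (via 406)
409: 26  (via 426)
402: 30  (via 407)
421: 31  (via 438)
449: 32  (via 402)
454: 33  (via 426)
417: 39  (via 409)
424: 41  (via 409)
Shortest route: 401–406–426–409–424 = 41 s.

41 s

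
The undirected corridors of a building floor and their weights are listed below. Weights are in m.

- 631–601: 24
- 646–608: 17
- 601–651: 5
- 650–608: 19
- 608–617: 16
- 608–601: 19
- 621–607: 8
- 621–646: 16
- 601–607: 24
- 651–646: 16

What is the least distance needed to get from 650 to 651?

Shortest distances from 650:
650: 0
608: 19  (via 650)
617: 35  (via 608)
646: 36  (via 608)
601: 38  (via 608)
651: 43  (via 601)
Shortest route: 650–608–601–651 = 43 m.

43 m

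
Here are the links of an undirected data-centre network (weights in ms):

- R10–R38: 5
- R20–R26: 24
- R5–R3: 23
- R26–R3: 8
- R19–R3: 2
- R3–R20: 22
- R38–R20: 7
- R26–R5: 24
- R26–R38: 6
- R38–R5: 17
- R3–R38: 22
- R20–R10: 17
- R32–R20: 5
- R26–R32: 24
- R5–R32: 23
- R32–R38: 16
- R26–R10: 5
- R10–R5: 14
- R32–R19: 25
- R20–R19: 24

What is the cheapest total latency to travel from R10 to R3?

13 ms

Enumerating some paths:
R10–R38–R26–R3: 5+6+8 = 19
R10–R26–R3: 5+8 = 13
R10–R38–R3: 5+22 = 27
Cheapest is R10–R26–R3 at 13 ms.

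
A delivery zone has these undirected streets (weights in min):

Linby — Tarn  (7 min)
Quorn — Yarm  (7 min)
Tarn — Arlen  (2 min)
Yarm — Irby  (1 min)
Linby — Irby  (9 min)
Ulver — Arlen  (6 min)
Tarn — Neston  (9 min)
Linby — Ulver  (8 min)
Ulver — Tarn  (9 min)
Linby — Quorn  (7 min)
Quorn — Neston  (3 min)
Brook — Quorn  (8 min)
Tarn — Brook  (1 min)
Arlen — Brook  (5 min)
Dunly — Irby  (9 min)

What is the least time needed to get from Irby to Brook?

16 min

Running Dijkstra from Irby:
Irby: 0
Yarm: 1  (via Irby)
Quorn: 8  (via Yarm)
Linby: 9  (via Irby)
Dunly: 9  (via Irby)
Neston: 11  (via Quorn)
Tarn: 16  (via Linby)
Brook: 16  (via Quorn)
Shortest route: Irby–Yarm–Quorn–Brook = 16 min.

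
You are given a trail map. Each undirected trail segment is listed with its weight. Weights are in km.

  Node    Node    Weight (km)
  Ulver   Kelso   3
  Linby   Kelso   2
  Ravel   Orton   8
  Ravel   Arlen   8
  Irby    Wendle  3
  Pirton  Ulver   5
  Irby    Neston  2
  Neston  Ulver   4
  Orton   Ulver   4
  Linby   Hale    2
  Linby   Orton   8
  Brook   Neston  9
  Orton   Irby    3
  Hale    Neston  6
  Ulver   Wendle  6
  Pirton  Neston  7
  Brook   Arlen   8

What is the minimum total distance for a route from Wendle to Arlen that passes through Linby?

35 km

Best Wendle to Linby: Wendle → Ulver → Kelso → Linby costing 11
Shortest Linby→Arlen: Linby → Orton → Ravel → Arlen = 24
Total via Linby: 11 + 24 = 35 km.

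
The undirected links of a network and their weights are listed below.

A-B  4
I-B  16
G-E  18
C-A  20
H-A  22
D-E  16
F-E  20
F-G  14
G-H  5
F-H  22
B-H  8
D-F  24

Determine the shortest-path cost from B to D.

Settle nodes by increasing distance from B:
B: 0
A: 4  (via B)
H: 8  (via B)
G: 13  (via H)
I: 16  (via B)
C: 24  (via A)
F: 27  (via G)
E: 31  (via G)
D: 47  (via E)
Shortest route: B → H → G → E → D = 47.

47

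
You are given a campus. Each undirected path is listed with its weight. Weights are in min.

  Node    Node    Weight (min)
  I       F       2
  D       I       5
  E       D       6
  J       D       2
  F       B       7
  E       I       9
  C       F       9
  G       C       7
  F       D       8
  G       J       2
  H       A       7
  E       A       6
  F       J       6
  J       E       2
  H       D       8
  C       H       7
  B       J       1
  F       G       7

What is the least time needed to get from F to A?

14 min

Shortest distances from F:
F: 0
I: 2  (via F)
J: 6  (via F)
B: 7  (via F)
D: 7  (via I)
G: 7  (via F)
E: 8  (via J)
C: 9  (via F)
A: 14  (via E)
Shortest route: F → J → E → A = 14 min.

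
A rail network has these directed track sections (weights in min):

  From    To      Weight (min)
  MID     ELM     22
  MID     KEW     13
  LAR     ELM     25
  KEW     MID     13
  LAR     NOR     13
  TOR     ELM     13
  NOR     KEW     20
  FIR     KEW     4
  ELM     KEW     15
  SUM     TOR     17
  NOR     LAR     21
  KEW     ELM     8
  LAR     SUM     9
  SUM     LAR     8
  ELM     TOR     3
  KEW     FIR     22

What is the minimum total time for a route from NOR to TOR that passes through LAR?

47 min

Best NOR to LAR: NOR → LAR costing 21
Best LAR to TOR: LAR → SUM → TOR costing 26
Total via LAR: 21 + 26 = 47 min.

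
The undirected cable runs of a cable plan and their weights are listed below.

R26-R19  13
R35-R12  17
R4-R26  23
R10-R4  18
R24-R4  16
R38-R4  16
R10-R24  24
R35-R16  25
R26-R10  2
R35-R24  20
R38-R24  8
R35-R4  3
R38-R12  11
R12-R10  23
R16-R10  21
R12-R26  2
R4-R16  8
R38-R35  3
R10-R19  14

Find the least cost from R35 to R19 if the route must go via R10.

Shortest R35→R10: R35 → R38 → R12 → R26 → R10 = 18
Best R10 to R19: R10 → R19 costing 14
Total via R10: 18 + 14 = 32.

32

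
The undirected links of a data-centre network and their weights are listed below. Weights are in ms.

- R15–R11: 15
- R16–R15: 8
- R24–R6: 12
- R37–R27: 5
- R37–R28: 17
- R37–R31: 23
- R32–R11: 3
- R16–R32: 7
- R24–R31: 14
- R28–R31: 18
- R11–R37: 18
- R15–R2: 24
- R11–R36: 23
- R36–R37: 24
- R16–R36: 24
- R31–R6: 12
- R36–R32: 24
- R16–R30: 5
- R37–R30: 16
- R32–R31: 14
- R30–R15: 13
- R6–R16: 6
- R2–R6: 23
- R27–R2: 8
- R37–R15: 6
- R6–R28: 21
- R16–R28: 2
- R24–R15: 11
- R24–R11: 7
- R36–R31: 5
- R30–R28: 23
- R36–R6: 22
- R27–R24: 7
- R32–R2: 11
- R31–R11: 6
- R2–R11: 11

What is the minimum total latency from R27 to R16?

Compare a few routes:
R27–R37–R15–R16: 5+6+8 = 19
R27–R24–R11–R32–R16: 7+7+3+7 = 24
R27–R37–R28–R16: 5+17+2 = 24
R27–R24–R6–R16: 7+12+6 = 25
The minimum is 19 ms via R27–R37–R15–R16.

19 ms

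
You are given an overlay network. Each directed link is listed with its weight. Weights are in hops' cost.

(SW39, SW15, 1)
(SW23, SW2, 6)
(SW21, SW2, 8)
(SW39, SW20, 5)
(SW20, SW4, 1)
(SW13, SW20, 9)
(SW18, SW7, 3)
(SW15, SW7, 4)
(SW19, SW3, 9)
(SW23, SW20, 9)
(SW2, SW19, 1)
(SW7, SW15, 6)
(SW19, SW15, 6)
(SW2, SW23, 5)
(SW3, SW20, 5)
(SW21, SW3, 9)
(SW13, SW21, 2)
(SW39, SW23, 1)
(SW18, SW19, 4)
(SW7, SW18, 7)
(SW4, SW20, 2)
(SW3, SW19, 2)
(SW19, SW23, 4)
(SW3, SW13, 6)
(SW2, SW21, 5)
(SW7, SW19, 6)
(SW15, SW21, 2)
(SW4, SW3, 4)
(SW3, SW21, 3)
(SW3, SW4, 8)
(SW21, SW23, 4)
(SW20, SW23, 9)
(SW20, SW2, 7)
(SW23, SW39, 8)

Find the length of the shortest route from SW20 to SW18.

Compare a few routes:
SW20 → SW23 → SW39 → SW15 → SW7 → SW18: 9+8+1+4+7 = 29
SW20 → SW4 → SW3 → SW19 → SW15 → SW7 → SW18: 1+4+2+6+4+7 = 24
SW20 → SW2 → SW19 → SW15 → SW7 → SW18: 7+1+6+4+7 = 25
The minimum is 24 hops' cost via SW20 → SW4 → SW3 → SW19 → SW15 → SW7 → SW18.

24 hops' cost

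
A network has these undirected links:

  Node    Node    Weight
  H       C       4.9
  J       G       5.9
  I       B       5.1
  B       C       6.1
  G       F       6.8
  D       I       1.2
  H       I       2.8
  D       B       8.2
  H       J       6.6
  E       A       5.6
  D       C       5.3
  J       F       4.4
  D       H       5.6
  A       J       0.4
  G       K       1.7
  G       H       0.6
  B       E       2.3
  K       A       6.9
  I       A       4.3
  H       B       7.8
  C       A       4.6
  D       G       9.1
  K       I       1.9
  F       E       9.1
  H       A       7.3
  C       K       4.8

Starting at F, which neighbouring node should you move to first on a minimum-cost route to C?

Enumerating some paths:
F → J → A → C: 4.4+0.4+4.6 = 9.4
F → G → H → C: 6.8+0.6+4.9 = 12.3
The minimum is 9.4 via F → J → A → C.
So from F the first move is to J.

J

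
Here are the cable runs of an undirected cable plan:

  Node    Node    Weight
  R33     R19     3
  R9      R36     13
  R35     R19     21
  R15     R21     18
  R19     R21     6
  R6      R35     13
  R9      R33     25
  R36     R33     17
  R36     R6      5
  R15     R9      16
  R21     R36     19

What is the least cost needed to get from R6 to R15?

34

Candidate routes:
R6 → R36 → R21 → R15: 5+19+18 = 42
R6 → R36 → R33 → R19 → R21 → R15: 5+17+3+6+18 = 49
R6 → R36 → R9 → R15: 5+13+16 = 34
The minimum is 34 via R6 → R36 → R9 → R15.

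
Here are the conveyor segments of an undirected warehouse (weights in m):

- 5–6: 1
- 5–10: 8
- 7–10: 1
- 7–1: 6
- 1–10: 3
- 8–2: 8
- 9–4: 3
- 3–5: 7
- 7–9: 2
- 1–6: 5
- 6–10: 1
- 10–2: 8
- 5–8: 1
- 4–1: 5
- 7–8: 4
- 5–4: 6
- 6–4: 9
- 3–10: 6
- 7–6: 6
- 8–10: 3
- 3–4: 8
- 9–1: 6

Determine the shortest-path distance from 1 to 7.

4 m

Compare a few routes:
1 - 10 - 7: 3+1 = 4
1 - 6 - 10 - 7: 5+1+1 = 7
1 - 9 - 7: 6+2 = 8
1 - 7: 6 = 6
The minimum is 4 m via 1 - 10 - 7.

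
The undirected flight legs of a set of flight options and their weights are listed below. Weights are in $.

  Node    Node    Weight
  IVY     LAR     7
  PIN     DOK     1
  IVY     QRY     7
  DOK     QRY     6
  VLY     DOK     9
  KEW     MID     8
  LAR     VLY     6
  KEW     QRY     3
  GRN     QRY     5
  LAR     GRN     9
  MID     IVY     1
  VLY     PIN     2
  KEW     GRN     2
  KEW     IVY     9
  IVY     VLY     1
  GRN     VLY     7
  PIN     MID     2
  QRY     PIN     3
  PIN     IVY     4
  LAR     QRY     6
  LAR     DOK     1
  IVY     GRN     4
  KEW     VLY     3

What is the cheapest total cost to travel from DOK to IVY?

$4

Compare a few routes:
DOK → LAR → IVY: 1+7 = 8
DOK → PIN → MID → IVY: 1+2+1 = 4
DOK → PIN → IVY: 1+4 = 5
Cheapest is DOK → PIN → MID → IVY at $4.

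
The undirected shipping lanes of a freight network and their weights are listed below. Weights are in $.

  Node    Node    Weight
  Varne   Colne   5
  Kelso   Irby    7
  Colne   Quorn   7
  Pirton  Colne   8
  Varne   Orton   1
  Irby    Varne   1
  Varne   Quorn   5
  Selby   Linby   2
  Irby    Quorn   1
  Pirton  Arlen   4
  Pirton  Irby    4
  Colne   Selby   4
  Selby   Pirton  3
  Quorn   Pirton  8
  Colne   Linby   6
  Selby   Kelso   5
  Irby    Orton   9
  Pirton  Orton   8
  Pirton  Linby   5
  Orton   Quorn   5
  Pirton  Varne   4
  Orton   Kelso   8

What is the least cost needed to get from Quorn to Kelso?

$8

Running Dijkstra from Quorn:
Quorn: 0
Irby: 1  (via Quorn)
Varne: 2  (via Irby)
Orton: 3  (via Varne)
Pirton: 5  (via Irby)
Colne: 7  (via Quorn)
Kelso: 8  (via Irby)
Shortest route: Quorn–Irby–Kelso = $8.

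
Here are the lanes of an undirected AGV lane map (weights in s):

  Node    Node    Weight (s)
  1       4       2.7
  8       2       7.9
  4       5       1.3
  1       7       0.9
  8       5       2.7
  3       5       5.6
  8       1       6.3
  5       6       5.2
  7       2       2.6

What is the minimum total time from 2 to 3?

Shortest distances from 2:
2: 0
7: 2.6  (via 2)
1: 3.5  (via 7)
4: 6.2  (via 1)
5: 7.5  (via 4)
8: 7.9  (via 2)
6: 12.7  (via 5)
3: 13.1  (via 5)
Shortest route: 2–7–1–4–5–3 = 13.1 s.

13.1 s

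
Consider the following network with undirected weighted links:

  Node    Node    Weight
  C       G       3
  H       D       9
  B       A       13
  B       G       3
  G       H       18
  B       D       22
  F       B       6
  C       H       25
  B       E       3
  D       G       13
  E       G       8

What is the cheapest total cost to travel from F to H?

27

Candidate routes:
F–B–G–H: 6+3+18 = 27
F–B–G–D–H: 6+3+13+9 = 31
The minimum is 27 via F–B–G–H.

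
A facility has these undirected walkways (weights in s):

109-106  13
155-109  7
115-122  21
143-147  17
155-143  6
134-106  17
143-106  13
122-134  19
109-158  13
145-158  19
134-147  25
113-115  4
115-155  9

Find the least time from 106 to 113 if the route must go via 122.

61 s

Best 106 to 122: 106–134–122 costing 36
Shortest 122→113: 122–115–113 = 25
Total via 122: 36 + 25 = 61 s.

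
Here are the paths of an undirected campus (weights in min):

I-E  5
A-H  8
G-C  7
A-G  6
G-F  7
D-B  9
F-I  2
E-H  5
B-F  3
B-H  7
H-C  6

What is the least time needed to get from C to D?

Enumerating some paths:
C - G - A - H - B - D: 7+6+8+7+9 = 37
C - G - F - B - D: 7+7+3+9 = 26
C - H - B - D: 6+7+9 = 22
C - H - E - I - F - B - D: 6+5+5+2+3+9 = 30
Cheapest is C - H - B - D at 22 min.

22 min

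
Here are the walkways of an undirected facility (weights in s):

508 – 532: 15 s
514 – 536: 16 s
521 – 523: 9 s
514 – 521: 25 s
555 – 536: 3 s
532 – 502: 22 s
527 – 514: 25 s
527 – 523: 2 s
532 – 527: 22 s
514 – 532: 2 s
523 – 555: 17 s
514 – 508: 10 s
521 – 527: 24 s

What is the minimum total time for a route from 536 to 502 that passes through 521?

Best 536 to 521: 536–555–523–521 costing 29
Shortest 521→502: 521–514–532–502 = 49
Total via 521: 29 + 49 = 78 s.

78 s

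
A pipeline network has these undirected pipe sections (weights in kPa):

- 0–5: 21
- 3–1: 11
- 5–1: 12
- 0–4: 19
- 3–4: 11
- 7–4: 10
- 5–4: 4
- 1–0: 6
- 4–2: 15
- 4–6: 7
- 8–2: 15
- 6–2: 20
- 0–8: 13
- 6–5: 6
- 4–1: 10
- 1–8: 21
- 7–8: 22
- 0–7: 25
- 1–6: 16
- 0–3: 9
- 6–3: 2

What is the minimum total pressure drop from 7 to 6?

Enumerating some paths:
7–4–5–6: 10+4+6 = 20
7–4–6: 10+7 = 17
The minimum is 17 kPa via 7–4–6.

17 kPa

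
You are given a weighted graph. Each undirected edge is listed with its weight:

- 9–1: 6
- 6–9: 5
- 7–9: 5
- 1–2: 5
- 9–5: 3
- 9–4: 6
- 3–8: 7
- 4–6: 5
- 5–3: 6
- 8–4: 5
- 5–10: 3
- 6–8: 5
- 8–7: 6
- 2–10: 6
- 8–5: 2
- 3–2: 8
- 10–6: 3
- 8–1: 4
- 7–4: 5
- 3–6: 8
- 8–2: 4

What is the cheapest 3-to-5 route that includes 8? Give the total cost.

9

Shortest 3→8: 3 → 8 = 7
Best 8 to 5: 8 → 5 costing 2
Total via 8: 7 + 2 = 9.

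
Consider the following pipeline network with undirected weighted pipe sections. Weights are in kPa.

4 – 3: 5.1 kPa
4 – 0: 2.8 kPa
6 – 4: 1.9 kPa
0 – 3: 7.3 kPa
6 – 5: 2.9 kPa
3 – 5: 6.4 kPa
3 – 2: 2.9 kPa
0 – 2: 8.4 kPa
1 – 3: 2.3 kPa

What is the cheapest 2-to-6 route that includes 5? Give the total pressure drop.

12.2 kPa

Best 2 to 5: 2 → 3 → 5 costing 9.3
Best 5 to 6: 5 → 6 costing 2.9
Total via 5: 9.3 + 2.9 = 12.2 kPa.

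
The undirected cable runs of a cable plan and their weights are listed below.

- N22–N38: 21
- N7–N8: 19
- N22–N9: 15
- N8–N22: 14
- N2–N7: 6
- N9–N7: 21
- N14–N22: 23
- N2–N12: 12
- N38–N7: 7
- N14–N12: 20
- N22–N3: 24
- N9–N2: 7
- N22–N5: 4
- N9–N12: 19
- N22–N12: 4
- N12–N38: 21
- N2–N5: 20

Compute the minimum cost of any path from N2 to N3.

40

Running Dijkstra from N2:
N2: 0
N7: 6  (via N2)
N9: 7  (via N2)
N12: 12  (via N2)
N38: 13  (via N7)
N22: 16  (via N12)
N5: 20  (via N2)
N8: 25  (via N7)
N14: 32  (via N12)
N3: 40  (via N22)
Shortest route: N2–N12–N22–N3 = 40.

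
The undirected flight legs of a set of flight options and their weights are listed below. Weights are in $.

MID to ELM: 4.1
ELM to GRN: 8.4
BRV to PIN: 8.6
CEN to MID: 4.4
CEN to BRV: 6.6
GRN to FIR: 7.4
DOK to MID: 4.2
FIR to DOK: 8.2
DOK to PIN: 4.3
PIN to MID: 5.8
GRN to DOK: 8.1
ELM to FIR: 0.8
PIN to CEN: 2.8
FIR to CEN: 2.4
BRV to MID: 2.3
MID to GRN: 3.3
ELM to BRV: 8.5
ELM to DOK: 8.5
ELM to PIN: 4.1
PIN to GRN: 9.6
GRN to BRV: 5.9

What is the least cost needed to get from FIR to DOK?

Shortest distances from FIR:
FIR: 0
ELM: 0.8  (via FIR)
CEN: 2.4  (via FIR)
PIN: 4.9  (via ELM)
MID: 4.9  (via ELM)
BRV: 7.2  (via MID)
GRN: 7.4  (via FIR)
DOK: 8.2  (via FIR)
Shortest route: FIR–DOK = $8.2.

$8.2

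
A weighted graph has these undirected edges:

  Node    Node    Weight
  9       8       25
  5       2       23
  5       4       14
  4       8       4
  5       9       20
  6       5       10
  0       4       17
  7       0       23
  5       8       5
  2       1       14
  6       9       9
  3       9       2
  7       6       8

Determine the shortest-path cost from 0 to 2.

49

Shortest distances from 0:
0: 0
4: 17  (via 0)
8: 21  (via 4)
7: 23  (via 0)
5: 26  (via 8)
6: 31  (via 7)
9: 40  (via 6)
3: 42  (via 9)
2: 49  (via 5)
Shortest route: 0 → 4 → 8 → 5 → 2 = 49.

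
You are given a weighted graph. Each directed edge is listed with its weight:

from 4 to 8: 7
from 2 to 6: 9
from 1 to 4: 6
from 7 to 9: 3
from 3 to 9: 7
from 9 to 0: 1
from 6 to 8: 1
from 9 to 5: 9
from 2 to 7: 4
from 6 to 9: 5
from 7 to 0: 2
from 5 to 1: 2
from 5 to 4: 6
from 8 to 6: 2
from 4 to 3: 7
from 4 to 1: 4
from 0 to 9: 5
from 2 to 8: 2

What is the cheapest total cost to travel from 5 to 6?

Settle nodes by increasing distance from 5:
5: 0
1: 2  (via 5)
4: 6  (via 5)
3: 13  (via 4)
8: 13  (via 4)
6: 15  (via 8)
Shortest route: 5 → 4 → 8 → 6 = 15.

15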